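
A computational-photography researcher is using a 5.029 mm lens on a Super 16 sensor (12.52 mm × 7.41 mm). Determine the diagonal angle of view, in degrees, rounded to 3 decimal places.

110.684°

Sensor diagonal = √(12.52² + 7.41²) = √211.6585 ≈ 14.5485 mm.
Angle of view α = 2·arctan(d/2f) with d = 14.5485 mm and f = 5.029 mm.
d/2f = 1.44646; arctan(1.44646) ≈ 55.3422°, so α ≈ 110.6844°.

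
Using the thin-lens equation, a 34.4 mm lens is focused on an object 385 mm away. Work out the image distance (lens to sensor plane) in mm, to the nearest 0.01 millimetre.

1/dᵢ = 1/f − 1/dₒ = 1/34.4 − 1/385 = 0.0264724 mm⁻¹.
dᵢ = 1/0.0264724 ≈ 37.7752 mm.

37.78 mm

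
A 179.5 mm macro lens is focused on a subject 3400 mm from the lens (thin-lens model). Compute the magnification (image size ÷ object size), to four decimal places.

Thin lens: 1/f = 1/dₒ + 1/dᵢ → 1/dᵢ = 1/179.5 − 1/3400 = 0.0052769 mm⁻¹, so dᵢ ≈ 189.5047 mm.
Magnification m = dᵢ/dₒ = 189.5047/3400 ≈ 0.05574.

0.0557×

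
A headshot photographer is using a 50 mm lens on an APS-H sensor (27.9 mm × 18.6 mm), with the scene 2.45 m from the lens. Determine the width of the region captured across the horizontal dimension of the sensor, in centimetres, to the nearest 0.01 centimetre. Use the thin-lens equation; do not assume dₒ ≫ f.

dₒ: 2.45 m = 2450 mm.
Similar triangles through the lens centre give W/dₒ = w/dᵢ; with 1/f = 1/dₒ + 1/dᵢ this gives W = w·(dₒ − f)/f.
W = 27.9 mm × (2450 − 50) / 50 = 27.9 × 48.0000 ≈ 1339.200 mm = 133.92 cm.

133.92 cm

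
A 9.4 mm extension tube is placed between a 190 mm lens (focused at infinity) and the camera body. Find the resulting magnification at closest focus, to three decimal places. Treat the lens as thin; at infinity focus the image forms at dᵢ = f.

0.049×

The tube moves the image plane from f to f + e, so dᵢ = 190 + 9.4 = 199.4 mm. Focus is achieved when 1/f = 1/dₒ + 1/dᵢ, giving dₒ = 1/(1/f − 1/(f+e)).
Magnification m = dᵢ/dₒ = (f+e)·(1/f − 1/(f+e)) = e/f = 9.4/190 ≈ 0.0495.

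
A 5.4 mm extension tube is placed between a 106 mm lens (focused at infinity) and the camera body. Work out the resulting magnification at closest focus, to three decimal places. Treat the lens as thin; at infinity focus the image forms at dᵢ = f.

0.051×

The tube moves the image plane from f to f + e, so dᵢ = 106 + 5.4 = 111.4 mm. Focus is achieved when 1/f = 1/dₒ + 1/dᵢ, giving dₒ = 1/(1/f − 1/(f+e)).
Magnification m = dᵢ/dₒ = (f+e)·(1/f − 1/(f+e)) = e/f = 5.4/106 ≈ 0.0509.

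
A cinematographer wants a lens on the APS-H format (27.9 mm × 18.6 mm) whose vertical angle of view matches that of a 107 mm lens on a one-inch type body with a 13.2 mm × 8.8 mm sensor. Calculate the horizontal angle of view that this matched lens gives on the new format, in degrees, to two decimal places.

Equal vertical AOV ⇒ f₂ = f₁ · 18.6/8.8 = 107 × 2.11364 ≈ 226.1591 mm.
Horizontal AOV on the new format = 2·arctan(27.9 / (2 × 226.1591)) = 2·arctan(0.06168) ≈ 7.0593°.

7.06°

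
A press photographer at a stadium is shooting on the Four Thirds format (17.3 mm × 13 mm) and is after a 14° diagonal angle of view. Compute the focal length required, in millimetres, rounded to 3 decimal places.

88.122 mm

Sensor diagonal = √(17.3² + 13²) = √468.2900 ≈ 21.6400 mm.
From α = 2·arctan(d/2f) we get f = d / (2·tan(α/2)).
With d = 21.6400 mm and α/2 = 7°, tan(α/2) ≈ 0.12278, so f ≈ 21.6400 / 0.24557 ≈ 88.1219 mm.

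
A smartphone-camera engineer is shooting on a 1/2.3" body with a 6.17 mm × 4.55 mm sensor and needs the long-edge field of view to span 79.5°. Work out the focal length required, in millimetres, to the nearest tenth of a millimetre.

3.7 mm

From α = 2·arctan(w/2f) we get f = w / (2·tan(α/2)).
With w = 6.17 mm and α/2 = 39.75°, tan(α/2) ≈ 0.83169, so f ≈ 6.17 / 1.66338 ≈ 3.7093 mm.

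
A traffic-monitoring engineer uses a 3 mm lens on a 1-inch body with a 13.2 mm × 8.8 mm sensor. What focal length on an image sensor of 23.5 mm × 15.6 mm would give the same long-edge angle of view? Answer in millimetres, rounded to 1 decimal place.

5.3 mm

Equal angle of view means equal width/f ratio, so f₂ = f₁ · (width₂/width₁) = 3 × 23.5/13.2.
f₂ = 3 × 1.78030 ≈ 5.341 mm.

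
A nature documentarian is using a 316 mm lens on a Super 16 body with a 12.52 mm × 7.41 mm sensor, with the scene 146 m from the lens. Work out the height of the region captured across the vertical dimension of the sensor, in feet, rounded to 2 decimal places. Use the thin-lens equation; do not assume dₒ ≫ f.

dₒ: 146 m = 146000 mm.
Similar triangles through the lens centre give W/dₒ = h/dᵢ; with 1/f = 1/dₒ + 1/dᵢ this gives W = h·(dₒ − f)/f.
W = 7.41 mm × (146000 − 316) / 316 = 7.41 × 461.0253 ≈ 3416.198 mm = 3416.198/304.8 ft = 11.208 ft.

11.21 ft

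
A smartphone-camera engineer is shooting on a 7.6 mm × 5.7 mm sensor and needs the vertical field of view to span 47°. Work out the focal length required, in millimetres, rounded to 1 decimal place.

From α = 2·arctan(h/2f) we get f = h / (2·tan(α/2)).
With h = 5.7 mm and α/2 = 23.5°, tan(α/2) ≈ 0.43481, so f ≈ 5.7 / 0.86962 ≈ 6.5546 mm.

6.6 mm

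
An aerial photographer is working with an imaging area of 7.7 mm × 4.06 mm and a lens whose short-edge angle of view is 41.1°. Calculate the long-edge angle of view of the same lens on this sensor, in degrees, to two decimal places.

From the short-edge AOV: f = 4.06 / (2·tan(20.55°)) = 4.06 / 0.74976 ≈ 5.4151 mm.
Long-edge AOV = 2·arctan(7.7 / (2 × 5.4151)) = 2·arctan(0.71098) ≈ 70.8240°.

70.82°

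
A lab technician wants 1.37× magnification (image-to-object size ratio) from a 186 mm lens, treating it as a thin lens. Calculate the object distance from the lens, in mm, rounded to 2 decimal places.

321.77 mm

With m = dᵢ/dₒ and 1/f = 1/dₒ + 1/dᵢ, substituting dᵢ = m·dₒ gives 1/f = (1 + 1/m)/dₒ, hence dₒ = f·(1 + 1/m).
dₒ = 186 × (1 + 1/1.37) = 186 × 1.72993 ≈ 321.766 mm.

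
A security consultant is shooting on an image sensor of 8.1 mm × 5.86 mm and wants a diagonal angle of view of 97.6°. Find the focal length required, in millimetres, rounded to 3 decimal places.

4.376 mm

Sensor diagonal = √(8.1² + 5.86²) = √99.9496 ≈ 9.9975 mm.
From α = 2·arctan(d/2f) we get f = d / (2·tan(α/2)).
With d = 9.9975 mm and α/2 = 48.8°, tan(α/2) ≈ 1.14229, so f ≈ 9.9975 / 2.28458 ≈ 4.3761 mm.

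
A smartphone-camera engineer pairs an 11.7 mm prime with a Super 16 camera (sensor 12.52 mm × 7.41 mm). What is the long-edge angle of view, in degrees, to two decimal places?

Angle of view α = 2·arctan(w/2f) with w = 12.52 mm and f = 11.7 mm.
w/2f = 0.53504; arctan(0.53504) ≈ 28.1487°, so α ≈ 56.2974°.

56.30°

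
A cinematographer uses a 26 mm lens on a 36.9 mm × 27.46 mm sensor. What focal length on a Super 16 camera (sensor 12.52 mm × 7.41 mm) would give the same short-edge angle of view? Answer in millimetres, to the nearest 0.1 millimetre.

Equal angle of view means equal height/f ratio, so f₂ = f₁ · (height₂/height₁) = 26 × 7.41/27.46.
f₂ = 26 × 0.26985 ≈ 7.016 mm.

7.0 mm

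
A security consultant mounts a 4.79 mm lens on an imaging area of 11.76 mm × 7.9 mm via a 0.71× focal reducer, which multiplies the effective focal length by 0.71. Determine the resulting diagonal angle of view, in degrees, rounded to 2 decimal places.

128.71°

Effective focal length f = 4.79 × 0.71 = 3.4009 mm.
Sensor diagonal = √(11.76² + 7.9²) = √200.7076 ≈ 14.1671 mm.
α = 2·arctan(14.167 / (2 × 3.4009)) = 2·arctan(2.08285) ≈ 128.7076°.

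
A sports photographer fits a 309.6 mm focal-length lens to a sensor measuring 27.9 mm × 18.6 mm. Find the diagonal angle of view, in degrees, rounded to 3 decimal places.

Sensor diagonal = √(27.9² + 18.6²) = √1124.3700 ≈ 33.5316 mm.
Angle of view α = 2·arctan(d/2f) with d = 33.5316 mm and f = 309.6 mm.
d/2f = 0.05415; arctan(0.05415) ≈ 3.0997°, so α ≈ 6.1994°.

6.199°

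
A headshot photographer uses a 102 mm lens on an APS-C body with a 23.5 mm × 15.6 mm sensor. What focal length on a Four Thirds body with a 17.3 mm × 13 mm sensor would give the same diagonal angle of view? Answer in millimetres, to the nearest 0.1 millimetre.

78.3 mm

Sensor diagonal = √(23.5² + 15.6²) = √795.6100 ≈ 28.2066 mm.
Sensor diagonal = √(17.3² + 13²) = √468.2900 ≈ 21.6400 mm.
Equal angle of view means equal diagonal/f ratio, so f₂ = f₁ · (diagonal₂/diagonal₁) = 102 × 21.6400/28.2066.
f₂ = 102 × 0.76720 ≈ 78.254 mm.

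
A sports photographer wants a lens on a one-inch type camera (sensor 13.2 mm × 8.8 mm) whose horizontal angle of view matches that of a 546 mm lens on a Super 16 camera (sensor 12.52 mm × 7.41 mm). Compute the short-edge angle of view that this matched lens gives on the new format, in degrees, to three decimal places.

Equal horizontal AOV ⇒ f₂ = f₁ · 13.2/12.52 = 546 × 1.05431 ≈ 575.6550 mm.
Short-edge AOV on the new format = 2·arctan(8.8 / (2 × 575.6550)) = 2·arctan(0.00764) ≈ 0.8759°.

0.876°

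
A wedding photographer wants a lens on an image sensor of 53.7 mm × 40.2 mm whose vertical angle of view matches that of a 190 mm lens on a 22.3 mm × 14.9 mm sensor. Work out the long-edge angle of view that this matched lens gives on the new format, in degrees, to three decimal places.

Equal vertical AOV ⇒ f₂ = f₁ · 40.2/14.9 = 190 × 2.69799 ≈ 512.6174 mm.
Long-edge AOV on the new format = 2·arctan(53.7 / (2 × 512.6174)) = 2·arctan(0.05238) ≈ 5.9966°.

5.997°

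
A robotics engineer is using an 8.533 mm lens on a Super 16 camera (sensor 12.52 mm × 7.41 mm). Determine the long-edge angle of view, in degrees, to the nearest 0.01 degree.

Angle of view α = 2·arctan(w/2f) with w = 12.52 mm and f = 8.533 mm.
w/2f = 0.73362; arctan(0.73362) ≈ 36.2646°, so α ≈ 72.5292°.

72.53°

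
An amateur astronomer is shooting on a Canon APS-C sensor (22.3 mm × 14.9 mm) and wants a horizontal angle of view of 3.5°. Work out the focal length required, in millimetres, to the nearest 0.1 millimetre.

From α = 2·arctan(w/2f) we get f = w / (2·tan(α/2)).
With w = 22.3 mm and α/2 = 1.75°, tan(α/2) ≈ 0.03055, so f ≈ 22.3 / 0.06111 ≈ 364.9424 mm.

364.9 mm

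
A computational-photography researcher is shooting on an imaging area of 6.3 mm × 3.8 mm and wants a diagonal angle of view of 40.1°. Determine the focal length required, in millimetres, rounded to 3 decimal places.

Sensor diagonal = √(6.3² + 3.8²) = √54.1300 ≈ 7.3573 mm.
From α = 2·arctan(d/2f) we get f = d / (2·tan(α/2)).
With d = 7.3573 mm and α/2 = 20.05°, tan(α/2) ≈ 0.36496, so f ≈ 7.3573 / 0.72992 ≈ 10.0796 mm.

10.080 mm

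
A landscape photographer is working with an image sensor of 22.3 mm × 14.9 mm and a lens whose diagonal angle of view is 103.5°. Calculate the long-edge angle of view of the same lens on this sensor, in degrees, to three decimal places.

93.051°

Sensor diagonal = √(22.3² + 14.9²) = √719.3000 ≈ 26.8198 mm.
From the diagonal AOV: f = 26.8198 / (2·tan(51.75°)) = 26.8198 / 2.53699 ≈ 10.5715 mm.
Long-edge AOV = 2·arctan(22.3 / (2 × 10.5715)) = 2·arctan(1.05472) ≈ 93.0511°.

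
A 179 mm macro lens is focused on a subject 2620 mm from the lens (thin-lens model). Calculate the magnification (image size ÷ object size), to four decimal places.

0.0733×

Thin lens: 1/f = 1/dₒ + 1/dᵢ → 1/dᵢ = 1/179 − 1/2620 = 0.0052049 mm⁻¹, so dᵢ ≈ 192.1262 mm.
Magnification m = dᵢ/dₒ = 192.1262/2620 ≈ 0.07333.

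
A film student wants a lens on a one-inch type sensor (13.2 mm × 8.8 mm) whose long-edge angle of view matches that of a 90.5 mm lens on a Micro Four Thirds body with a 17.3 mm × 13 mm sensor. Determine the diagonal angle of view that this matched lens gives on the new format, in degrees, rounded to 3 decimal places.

Equal long-edge AOV ⇒ f₂ = f₁ · 13.2/17.3 = 90.5 × 0.76301 ≈ 69.0520 mm.
Sensor diagonal = √(13.2² + 8.8²) = √251.6800 ≈ 15.8644 mm.
Diagonal AOV on the new format = 2·arctan(15.8644 / (2 × 69.0520)) = 2·arctan(0.11487) ≈ 13.1060°.

13.106°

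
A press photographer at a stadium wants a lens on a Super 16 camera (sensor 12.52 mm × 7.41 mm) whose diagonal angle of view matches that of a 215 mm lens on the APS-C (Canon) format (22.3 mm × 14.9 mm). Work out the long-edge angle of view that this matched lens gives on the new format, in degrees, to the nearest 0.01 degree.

6.14°

Sensor diagonal = √(22.3² + 14.9²) = √719.3000 ≈ 26.8198 mm.
Sensor diagonal = √(12.52² + 7.41²) = √211.6585 ≈ 14.5485 mm.
Equal diagonal AOV ⇒ f₂ = f₁ · 14.5485/26.8198 = 215 × 0.54245 ≈ 116.6276 mm.
Long-edge AOV on the new format = 2·arctan(12.52 / (2 × 116.6276)) = 2·arctan(0.05368) ≈ 6.1448°.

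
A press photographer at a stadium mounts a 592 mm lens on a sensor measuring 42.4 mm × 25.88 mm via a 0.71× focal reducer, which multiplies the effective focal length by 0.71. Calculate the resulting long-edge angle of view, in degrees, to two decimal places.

Effective focal length f = 592 × 0.71 = 420.32 mm.
α = 2·arctan(42.4 / (2 × 420.32)) = 2·arctan(0.05044) ≈ 5.7748°.

5.77°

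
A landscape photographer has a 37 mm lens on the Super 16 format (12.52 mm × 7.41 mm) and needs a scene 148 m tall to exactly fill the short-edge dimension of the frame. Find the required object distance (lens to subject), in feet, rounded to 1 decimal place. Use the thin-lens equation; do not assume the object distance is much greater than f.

2424.7 ft

W: 148 m = 148000 mm.
Magnification m = h/W = dᵢ/dₒ; combined with 1/f = 1/dₒ + 1/dᵢ this gives dₒ = f·(1 + W/h).
dₒ = 37 mm × (1 + 148000/7.41) = 37 × 19974.0094 ≈ 739038.350 mm = 739038.350/304.8 ft = 2424.67 ft.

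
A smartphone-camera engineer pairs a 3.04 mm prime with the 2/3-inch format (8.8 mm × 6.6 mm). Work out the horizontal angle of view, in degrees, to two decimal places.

110.72°

Angle of view α = 2·arctan(w/2f) with w = 8.8 mm and f = 3.04 mm.
w/2f = 1.44737; arctan(1.44737) ≈ 55.3591°, so α ≈ 110.7181°.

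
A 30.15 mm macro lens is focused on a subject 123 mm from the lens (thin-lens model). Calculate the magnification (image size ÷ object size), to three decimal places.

0.325×

Thin lens: 1/f = 1/dₒ + 1/dᵢ → 1/dᵢ = 1/30.15 − 1/123 = 0.0250374 mm⁻¹, so dᵢ ≈ 39.9402 mm.
Magnification m = dᵢ/dₒ = 39.9402/123 ≈ 0.32472.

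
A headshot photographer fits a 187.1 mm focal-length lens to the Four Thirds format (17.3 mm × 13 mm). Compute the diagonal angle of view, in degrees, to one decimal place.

6.6°

Sensor diagonal = √(17.3² + 13²) = √468.2900 ≈ 21.6400 mm.
Angle of view α = 2·arctan(d/2f) with d = 21.6400 mm and f = 187.1 mm.
d/2f = 0.05783; arctan(0.05783) ≈ 3.3097°, so α ≈ 6.6195°.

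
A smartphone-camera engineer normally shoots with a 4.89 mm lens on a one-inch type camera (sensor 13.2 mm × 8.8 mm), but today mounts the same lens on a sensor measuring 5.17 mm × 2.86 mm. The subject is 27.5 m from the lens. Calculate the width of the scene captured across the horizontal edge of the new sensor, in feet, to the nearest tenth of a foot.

95.4 ft

The focal length stays 4.89 mm; the relevant sensor dimension is now w = 5.17 mm. Object distance dₒ = 27.5 m = 27500 mm.
Thin-lens field width W = w·(dₒ − f)/f = 5.17 × (27500 − 4.89)/4.89 ≈ 29069.472 mm = 29069.472/304.8 ft = 95.3723 ft.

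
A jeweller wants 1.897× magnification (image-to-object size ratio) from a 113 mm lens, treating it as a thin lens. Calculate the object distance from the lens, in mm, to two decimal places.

172.57 mm

With m = dᵢ/dₒ and 1/f = 1/dₒ + 1/dᵢ, substituting dᵢ = m·dₒ gives 1/f = (1 + 1/m)/dₒ, hence dₒ = f·(1 + 1/m).
dₒ = 113 × (1 + 1/1.897) = 113 × 1.52715 ≈ 172.568 mm.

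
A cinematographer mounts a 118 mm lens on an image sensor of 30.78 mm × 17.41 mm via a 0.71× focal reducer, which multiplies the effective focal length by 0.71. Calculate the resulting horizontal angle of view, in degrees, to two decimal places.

Effective focal length f = 118 × 0.71 = 83.78 mm.
α = 2·arctan(30.78 / (2 × 83.78)) = 2·arctan(0.18370) ≈ 20.8179°.

20.82°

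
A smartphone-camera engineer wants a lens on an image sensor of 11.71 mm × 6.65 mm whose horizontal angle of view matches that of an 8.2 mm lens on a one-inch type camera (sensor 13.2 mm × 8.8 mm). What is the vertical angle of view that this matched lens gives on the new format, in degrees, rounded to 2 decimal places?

Equal horizontal AOV ⇒ f₂ = f₁ · 11.71/13.2 = 8.2 × 0.88712 ≈ 7.2744 mm.
Vertical AOV on the new format = 2·arctan(6.65 / (2 × 7.2744)) = 2·arctan(0.45708) ≈ 49.1286°.

49.13°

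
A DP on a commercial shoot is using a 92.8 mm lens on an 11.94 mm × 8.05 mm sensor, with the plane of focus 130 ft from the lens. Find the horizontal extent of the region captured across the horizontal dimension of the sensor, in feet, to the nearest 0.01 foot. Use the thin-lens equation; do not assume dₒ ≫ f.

dₒ: 130 ft × 304.8 mm/ft = 39624.00 mm.
Similar triangles through the lens centre give W/dₒ = w/dᵢ; with 1/f = 1/dₒ + 1/dᵢ this gives W = w·(dₒ − f)/f.
W = 11.94 mm × (39624 − 92.8) / 92.8 = 11.94 × 425.9827 ≈ 5086.234 mm = 5086.234/304.8 ft = 16.6871 ft.

16.69 ft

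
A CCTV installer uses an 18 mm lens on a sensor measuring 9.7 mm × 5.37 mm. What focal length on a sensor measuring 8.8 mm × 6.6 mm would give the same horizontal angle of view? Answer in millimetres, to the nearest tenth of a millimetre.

16.3 mm

Equal angle of view means equal width/f ratio, so f₂ = f₁ · (width₂/width₁) = 18 × 8.8/9.7.
f₂ = 18 × 0.90722 ≈ 16.330 mm.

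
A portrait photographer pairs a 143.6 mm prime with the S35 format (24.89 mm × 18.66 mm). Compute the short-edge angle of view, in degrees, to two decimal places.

Angle of view α = 2·arctan(h/2f) with h = 18.66 mm and f = 143.6 mm.
h/2f = 0.06497; arctan(0.06497) ≈ 3.7174°, so α ≈ 7.4348°.

7.43°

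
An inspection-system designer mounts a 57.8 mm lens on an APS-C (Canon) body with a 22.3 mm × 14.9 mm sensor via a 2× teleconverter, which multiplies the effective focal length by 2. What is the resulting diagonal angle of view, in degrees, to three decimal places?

Effective focal length f = 57.8 × 2 = 115.6 mm.
Sensor diagonal = √(22.3² + 14.9²) = √719.3000 ≈ 26.8198 mm.
α = 2·arctan(26.820 / (2 × 115.6)) = 2·arctan(0.11600) ≈ 13.2338°.

13.234°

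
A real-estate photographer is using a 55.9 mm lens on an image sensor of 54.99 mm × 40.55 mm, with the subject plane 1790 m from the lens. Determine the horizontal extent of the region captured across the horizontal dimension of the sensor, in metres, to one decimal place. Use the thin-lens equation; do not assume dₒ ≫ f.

1760.8 m

dₒ: 1790 m = 1.79e+06 mm.
Similar triangles through the lens centre give W/dₒ = w/dᵢ; with 1/f = 1/dₒ + 1/dᵢ this gives W = w·(dₒ − f)/f.
W = 54.99 mm × (1.79e+06 − 55.9) / 55.9 = 54.99 × 32020.4669 ≈ 1760805.475 mm = 1760.81 m.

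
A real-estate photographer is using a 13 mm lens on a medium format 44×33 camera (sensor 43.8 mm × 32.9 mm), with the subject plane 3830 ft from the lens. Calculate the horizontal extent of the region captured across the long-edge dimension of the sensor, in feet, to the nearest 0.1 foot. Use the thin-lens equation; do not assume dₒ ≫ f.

12904.0 ft

dₒ: 3830 ft × 304.8 mm/ft = 1167383.96 mm.
Similar triangles through the lens centre give W/dₒ = w/dᵢ; with 1/f = 1/dₒ + 1/dᵢ this gives W = w·(dₒ − f)/f.
W = 43.8 mm × (1.16738e+06 − 13) / 13 = 43.8 × 89797.7664 ≈ 3933142.166 mm = 3933142.166/304.8 ft = 12904 ft.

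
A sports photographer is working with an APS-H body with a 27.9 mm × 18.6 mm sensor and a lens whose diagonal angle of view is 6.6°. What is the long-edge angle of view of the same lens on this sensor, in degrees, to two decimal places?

5.49°

Sensor diagonal = √(27.9² + 18.6²) = √1124.3700 ≈ 33.5316 mm.
From the diagonal AOV: f = 33.5316 / (2·tan(3.3°)) = 33.5316 / 0.11532 ≈ 290.7721 mm.
Long-edge AOV = 2·arctan(27.9 / (2 × 290.7721)) = 2·arctan(0.04798) ≈ 5.4934°.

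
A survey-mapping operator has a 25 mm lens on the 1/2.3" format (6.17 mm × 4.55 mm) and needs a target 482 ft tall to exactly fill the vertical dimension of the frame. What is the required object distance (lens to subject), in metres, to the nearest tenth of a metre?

W: 482 ft × 304.8 mm/ft = 146913.60 mm.
Magnification m = h/W = dᵢ/dₒ; combined with 1/f = 1/dₒ + 1/dᵢ this gives dₒ = f·(1 + W/h).
dₒ = 25 mm × (1 + 146914/4.55) = 25 × 32289.7023 ≈ 807242.557 mm = 807.243 m.

807.2 m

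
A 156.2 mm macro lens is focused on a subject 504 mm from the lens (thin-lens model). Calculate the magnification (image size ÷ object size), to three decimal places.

Thin lens: 1/f = 1/dₒ + 1/dᵢ → 1/dᵢ = 1/156.2 − 1/504 = 0.0044179 mm⁻¹, so dᵢ ≈ 226.3508 mm.
Magnification m = dᵢ/dₒ = 226.3508/504 ≈ 0.44911.

0.449×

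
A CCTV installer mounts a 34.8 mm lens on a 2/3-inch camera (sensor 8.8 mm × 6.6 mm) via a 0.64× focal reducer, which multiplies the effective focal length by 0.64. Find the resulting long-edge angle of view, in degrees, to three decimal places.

Effective focal length f = 34.8 × 0.64 = 22.272 mm.
α = 2·arctan(8.8 / (2 × 22.272)) = 2·arctan(0.19756) ≈ 22.3506°.

22.351°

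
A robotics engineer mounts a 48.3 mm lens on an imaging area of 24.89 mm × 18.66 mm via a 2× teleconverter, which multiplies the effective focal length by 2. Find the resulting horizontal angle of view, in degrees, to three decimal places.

Effective focal length f = 48.3 × 2 = 96.6 mm.
α = 2·arctan(24.89 / (2 × 96.6)) = 2·arctan(0.12883) ≈ 14.6820°.

14.682°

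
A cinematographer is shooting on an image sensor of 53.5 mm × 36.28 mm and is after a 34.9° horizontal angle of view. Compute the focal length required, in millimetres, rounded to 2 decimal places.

85.10 mm

From α = 2·arctan(w/2f) we get f = w / (2·tan(α/2)).
With w = 53.5 mm and α/2 = 17.45°, tan(α/2) ≈ 0.31434, so f ≈ 53.5 / 0.62868 ≈ 85.0990 mm.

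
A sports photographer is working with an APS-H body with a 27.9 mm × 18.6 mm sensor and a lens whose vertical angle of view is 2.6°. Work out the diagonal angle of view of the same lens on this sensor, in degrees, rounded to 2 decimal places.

4.69°

From the vertical AOV: f = 18.6 / (2·tan(1.3°)) = 18.6 / 0.04539 ≈ 409.8149 mm.
Sensor diagonal = √(27.9² + 18.6²) = √1124.3700 ≈ 33.5316 mm.
Diagonal AOV = 2·arctan(33.5316 / (2 × 409.8149)) = 2·arctan(0.04091) ≈ 4.6854°.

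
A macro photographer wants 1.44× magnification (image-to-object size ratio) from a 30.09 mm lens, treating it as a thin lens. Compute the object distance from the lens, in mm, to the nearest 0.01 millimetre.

50.99 mm

With m = dᵢ/dₒ and 1/f = 1/dₒ + 1/dᵢ, substituting dᵢ = m·dₒ gives 1/f = (1 + 1/m)/dₒ, hence dₒ = f·(1 + 1/m).
dₒ = 30.09 × (1 + 1/1.44) = 30.09 × 1.69444 ≈ 50.986 mm.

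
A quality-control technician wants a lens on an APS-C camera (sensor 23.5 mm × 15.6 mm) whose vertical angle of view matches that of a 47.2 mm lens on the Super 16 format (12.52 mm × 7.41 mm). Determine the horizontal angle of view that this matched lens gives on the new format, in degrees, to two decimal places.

Equal vertical AOV ⇒ f₂ = f₁ · 15.6/7.41 = 47.2 × 2.10526 ≈ 99.3684 mm.
Horizontal AOV on the new format = 2·arctan(23.5 / (2 × 99.3684)) = 2·arctan(0.11825) ≈ 13.4875°.

13.49°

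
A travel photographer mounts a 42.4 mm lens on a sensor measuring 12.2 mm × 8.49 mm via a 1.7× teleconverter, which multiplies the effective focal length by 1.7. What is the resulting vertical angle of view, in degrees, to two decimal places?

6.74°

Effective focal length f = 42.4 × 1.7 = 72.08 mm.
α = 2·arctan(8.49 / (2 × 72.08)) = 2·arctan(0.05889) ≈ 6.7408°.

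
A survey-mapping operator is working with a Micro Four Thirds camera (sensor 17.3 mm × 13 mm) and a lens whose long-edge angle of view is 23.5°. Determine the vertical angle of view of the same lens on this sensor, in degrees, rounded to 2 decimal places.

17.77°

From the long-edge AOV: f = 17.3 / (2·tan(11.75°)) = 17.3 / 0.41600 ≈ 41.5865 mm.
Vertical AOV = 2·arctan(13 / (2 × 41.5865)) = 2·arctan(0.15630) ≈ 17.7670°.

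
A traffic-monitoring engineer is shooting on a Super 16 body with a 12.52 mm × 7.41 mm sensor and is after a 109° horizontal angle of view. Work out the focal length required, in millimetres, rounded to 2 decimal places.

From α = 2·arctan(w/2f) we get f = w / (2·tan(α/2)).
With w = 12.52 mm and α/2 = 54.5°, tan(α/2) ≈ 1.40195, so f ≈ 12.52 / 2.80390 ≈ 4.4652 mm.

4.47 mm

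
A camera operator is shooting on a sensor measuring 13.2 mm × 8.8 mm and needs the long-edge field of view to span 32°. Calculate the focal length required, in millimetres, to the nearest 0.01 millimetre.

23.02 mm

From α = 2·arctan(w/2f) we get f = w / (2·tan(α/2)).
With w = 13.2 mm and α/2 = 16°, tan(α/2) ≈ 0.28675, so f ≈ 13.2 / 0.57349 ≈ 23.0169 mm.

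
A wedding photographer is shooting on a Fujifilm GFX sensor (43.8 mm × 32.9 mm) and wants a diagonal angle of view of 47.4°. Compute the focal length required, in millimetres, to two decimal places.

62.40 mm

Sensor diagonal = √(43.8² + 32.9²) = √3000.8500 ≈ 54.7800 mm.
From α = 2·arctan(d/2f) we get f = d / (2·tan(α/2)).
With d = 54.7800 mm and α/2 = 23.7°, tan(α/2) ≈ 0.43897, so f ≈ 54.7800 / 0.87794 ≈ 62.3962 mm.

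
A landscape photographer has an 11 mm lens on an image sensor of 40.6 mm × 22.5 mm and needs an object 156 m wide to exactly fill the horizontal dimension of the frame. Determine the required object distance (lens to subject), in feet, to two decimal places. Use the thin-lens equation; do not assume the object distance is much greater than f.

138.70 ft

W: 156 m = 156000 mm.
Magnification m = w/W = dᵢ/dₒ; combined with 1/f = 1/dₒ + 1/dᵢ this gives dₒ = f·(1 + W/w).
dₒ = 11 mm × (1 + 156000/40.6) = 11 × 3843.3645 ≈ 42277.010 mm = 42277.010/304.8 ft = 138.704 ft.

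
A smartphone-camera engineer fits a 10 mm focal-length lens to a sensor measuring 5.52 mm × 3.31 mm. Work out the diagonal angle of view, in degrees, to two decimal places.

35.68°

Sensor diagonal = √(5.52² + 3.31²) = √41.4265 ≈ 6.4363 mm.
Angle of view α = 2·arctan(d/2f) with d = 6.4363 mm and f = 10 mm.
d/2f = 0.32182; arctan(0.32182) ≈ 17.8391°, so α ≈ 35.6781°.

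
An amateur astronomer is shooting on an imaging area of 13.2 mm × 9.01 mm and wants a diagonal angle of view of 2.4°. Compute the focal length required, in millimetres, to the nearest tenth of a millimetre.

381.5 mm

Sensor diagonal = √(13.2² + 9.01²) = √255.4201 ≈ 15.9819 mm.
From α = 2·arctan(d/2f) we get f = d / (2·tan(α/2)).
With d = 15.9819 mm and α/2 = 1.2°, tan(α/2) ≈ 0.02095, so f ≈ 15.9819 / 0.04189 ≈ 381.4832 mm.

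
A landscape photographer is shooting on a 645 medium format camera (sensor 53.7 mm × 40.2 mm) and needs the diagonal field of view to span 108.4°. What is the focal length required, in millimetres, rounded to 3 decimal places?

Sensor diagonal = √(53.7² + 40.2²) = √4499.7300 ≈ 67.0800 mm.
From α = 2·arctan(d/2f) we get f = d / (2·tan(α/2)).
With d = 67.0800 mm and α/2 = 54.2°, tan(α/2) ≈ 1.38653, so f ≈ 67.0800 / 2.77307 ≈ 24.1898 mm.

24.190 mm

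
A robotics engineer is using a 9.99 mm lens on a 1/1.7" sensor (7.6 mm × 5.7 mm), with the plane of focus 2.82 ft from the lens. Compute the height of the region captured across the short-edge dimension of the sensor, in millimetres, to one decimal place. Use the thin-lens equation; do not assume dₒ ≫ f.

484.7 mm

dₒ: 2.82 ft × 304.8 mm/ft = 859.54 mm.
Similar triangles through the lens centre give W/dₒ = h/dᵢ; with 1/f = 1/dₒ + 1/dᵢ this gives W = h·(dₒ − f)/f.
W = 5.7 mm × (859.536 − 9.99) / 9.99 = 5.7 × 85.0396 ≈ 484.726 mm.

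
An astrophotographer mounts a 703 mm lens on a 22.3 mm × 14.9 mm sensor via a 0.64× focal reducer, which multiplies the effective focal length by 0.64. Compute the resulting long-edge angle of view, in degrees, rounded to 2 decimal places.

Effective focal length f = 703 × 0.64 = 449.92 mm.
α = 2·arctan(22.3 / (2 × 449.92)) = 2·arctan(0.02478) ≈ 2.8392°.

2.84°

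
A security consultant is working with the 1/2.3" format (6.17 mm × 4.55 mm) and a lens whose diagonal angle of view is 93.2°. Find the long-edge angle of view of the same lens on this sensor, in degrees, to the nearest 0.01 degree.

Sensor diagonal = √(6.17² + 4.55²) = √58.7714 ≈ 7.6663 mm.
From the diagonal AOV: f = 7.6663 / (2·tan(46.6°)) = 7.6663 / 2.11494 ≈ 3.6248 mm.
Long-edge AOV = 2·arctan(6.17 / (2 × 3.6248)) = 2·arctan(0.85108) ≈ 80.8009°.

80.80°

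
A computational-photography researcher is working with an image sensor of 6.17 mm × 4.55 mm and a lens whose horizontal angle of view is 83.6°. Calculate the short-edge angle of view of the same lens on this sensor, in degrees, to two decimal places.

From the horizontal AOV: f = 6.17 / (2·tan(41.8°)) = 6.17 / 1.78821 ≈ 3.4504 mm.
Short-edge AOV = 2·arctan(4.55 / (2 × 3.4504)) = 2·arctan(0.65935) ≈ 66.7975°.

66.80°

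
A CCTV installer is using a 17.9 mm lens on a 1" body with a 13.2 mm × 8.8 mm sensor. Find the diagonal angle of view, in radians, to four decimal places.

Sensor diagonal = √(13.2² + 8.8²) = √251.6800 ≈ 15.8644 mm.
Angle of view α = 2·arctan(d/2f) with d = 15.8644 mm and f = 17.9 mm.
d/2f = 0.44314; arctan(0.44314) ≈ 0.4171 rad, so α ≈ 0.8343 rad.

0.8343 rad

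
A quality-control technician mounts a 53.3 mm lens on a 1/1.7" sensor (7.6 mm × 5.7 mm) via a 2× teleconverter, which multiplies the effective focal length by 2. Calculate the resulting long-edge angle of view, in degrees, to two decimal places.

4.08°

Effective focal length f = 53.3 × 2 = 106.6 mm.
α = 2·arctan(7.6 / (2 × 106.6)) = 2·arctan(0.03565) ≈ 4.0831°.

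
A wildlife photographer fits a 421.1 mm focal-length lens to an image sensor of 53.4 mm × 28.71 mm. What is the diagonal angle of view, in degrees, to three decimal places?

Sensor diagonal = √(53.4² + 28.71²) = √3675.8241 ≈ 60.6286 mm.
Angle of view α = 2·arctan(d/2f) with d = 60.6286 mm and f = 421.1 mm.
d/2f = 0.07199; arctan(0.07199) ≈ 4.1175°, so α ≈ 8.2350°.

8.235°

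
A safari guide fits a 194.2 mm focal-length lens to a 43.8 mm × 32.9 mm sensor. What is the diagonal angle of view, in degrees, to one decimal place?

Sensor diagonal = √(43.8² + 32.9²) = √3000.8500 ≈ 54.7800 mm.
Angle of view α = 2·arctan(d/2f) with d = 54.7800 mm and f = 194.2 mm.
d/2f = 0.14104; arctan(0.14104) ≈ 8.0281°, so α ≈ 16.0561°.

16.1°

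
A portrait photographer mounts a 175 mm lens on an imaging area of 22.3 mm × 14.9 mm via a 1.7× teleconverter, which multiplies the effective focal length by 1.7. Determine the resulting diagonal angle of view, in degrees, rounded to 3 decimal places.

5.162°

Effective focal length f = 175 × 1.7 = 297.5 mm.
Sensor diagonal = √(22.3² + 14.9²) = √719.3000 ≈ 26.8198 mm.
α = 2·arctan(26.820 / (2 × 297.5)) = 2·arctan(0.04508) ≈ 5.1617°.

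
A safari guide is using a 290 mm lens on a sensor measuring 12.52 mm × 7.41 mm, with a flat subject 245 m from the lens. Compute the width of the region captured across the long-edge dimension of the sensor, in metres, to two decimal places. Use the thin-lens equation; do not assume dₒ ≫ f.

10.56 m

dₒ: 245 m = 245000 mm.
Similar triangles through the lens centre give W/dₒ = w/dᵢ; with 1/f = 1/dₒ + 1/dᵢ this gives W = w·(dₒ − f)/f.
W = 12.52 mm × (245000 − 290) / 290 = 12.52 × 843.8276 ≈ 10564.721 mm = 10.5647 m.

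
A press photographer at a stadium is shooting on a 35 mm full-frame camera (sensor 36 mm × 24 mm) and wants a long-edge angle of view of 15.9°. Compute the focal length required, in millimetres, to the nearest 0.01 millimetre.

From α = 2·arctan(w/2f) we get f = w / (2·tan(α/2)).
With w = 36 mm and α/2 = 7.95°, tan(α/2) ≈ 0.13965, so f ≈ 36 / 0.27930 ≈ 128.8927 mm.

128.89 mm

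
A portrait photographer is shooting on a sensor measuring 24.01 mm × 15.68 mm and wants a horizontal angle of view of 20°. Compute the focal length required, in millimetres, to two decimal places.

From α = 2·arctan(w/2f) we get f = w / (2·tan(α/2)).
With w = 24.01 mm and α/2 = 10°, tan(α/2) ≈ 0.17633, so f ≈ 24.01 / 0.35265 ≈ 68.0837 mm.

68.08 mm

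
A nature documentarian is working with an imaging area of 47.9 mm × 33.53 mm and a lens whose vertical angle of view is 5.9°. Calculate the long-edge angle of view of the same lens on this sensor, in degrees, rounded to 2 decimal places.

8.42°

From the vertical AOV: f = 33.53 / (2·tan(2.95°)) = 33.53 / 0.10307 ≈ 325.3270 mm.
Long-edge AOV = 2·arctan(47.9 / (2 × 325.3270)) = 2·arctan(0.07362) ≈ 8.4208°.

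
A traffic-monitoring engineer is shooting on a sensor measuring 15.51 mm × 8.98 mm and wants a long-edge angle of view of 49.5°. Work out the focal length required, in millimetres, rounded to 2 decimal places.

16.82 mm

From α = 2·arctan(w/2f) we get f = w / (2·tan(α/2)).
With w = 15.51 mm and α/2 = 24.75°, tan(α/2) ≈ 0.46101, so f ≈ 15.51 / 0.92201 ≈ 16.8219 mm.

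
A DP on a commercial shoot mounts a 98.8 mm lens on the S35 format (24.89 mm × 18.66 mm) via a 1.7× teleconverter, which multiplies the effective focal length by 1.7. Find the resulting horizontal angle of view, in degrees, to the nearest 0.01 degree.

Effective focal length f = 98.8 × 1.7 = 167.96 mm.
α = 2·arctan(24.89 / (2 × 167.96)) = 2·arctan(0.07410) ≈ 8.4752°.

8.48°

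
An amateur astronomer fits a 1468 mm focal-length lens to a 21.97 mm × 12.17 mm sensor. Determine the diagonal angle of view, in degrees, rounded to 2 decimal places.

0.98°

Sensor diagonal = √(21.97² + 12.17²) = √630.7898 ≈ 25.1155 mm.
Angle of view α = 2·arctan(d/2f) with d = 25.1155 mm and f = 1468 mm.
d/2f = 0.00855; arctan(0.00855) ≈ 0.4901°, so α ≈ 0.9802°.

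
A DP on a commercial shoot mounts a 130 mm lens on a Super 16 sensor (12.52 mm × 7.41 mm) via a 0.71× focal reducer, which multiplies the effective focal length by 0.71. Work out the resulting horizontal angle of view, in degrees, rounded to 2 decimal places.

7.76°

Effective focal length f = 130 × 0.71 = 92.3 mm.
α = 2·arctan(12.52 / (2 × 92.3)) = 2·arctan(0.06782) ≈ 7.7600°.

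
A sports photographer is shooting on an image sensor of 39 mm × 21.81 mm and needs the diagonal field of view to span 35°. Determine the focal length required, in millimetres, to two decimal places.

70.86 mm

Sensor diagonal = √(39² + 21.81²) = √1996.6761 ≈ 44.6842 mm.
From α = 2·arctan(d/2f) we get f = d / (2·tan(α/2)).
With d = 44.6842 mm and α/2 = 17.5°, tan(α/2) ≈ 0.31530, so f ≈ 44.6842 / 0.63060 ≈ 70.8601 mm.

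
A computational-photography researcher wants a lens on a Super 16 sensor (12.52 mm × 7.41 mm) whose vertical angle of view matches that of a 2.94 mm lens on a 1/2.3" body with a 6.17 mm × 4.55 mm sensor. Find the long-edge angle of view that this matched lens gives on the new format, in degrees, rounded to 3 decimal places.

Equal vertical AOV ⇒ f₂ = f₁ · 7.41/4.55 = 2.94 × 1.62857 ≈ 4.7880 mm.
Long-edge AOV on the new format = 2·arctan(12.52 / (2 × 4.7880)) = 2·arctan(1.30744) ≈ 105.1784°.

105.178°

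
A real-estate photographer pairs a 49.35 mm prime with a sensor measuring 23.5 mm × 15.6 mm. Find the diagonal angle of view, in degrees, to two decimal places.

Sensor diagonal = √(23.5² + 15.6²) = √795.6100 ≈ 28.2066 mm.
Angle of view α = 2·arctan(d/2f) with d = 28.2066 mm and f = 49.35 mm.
d/2f = 0.28578; arctan(0.28578) ≈ 15.9489°, so α ≈ 31.8978°.

31.90°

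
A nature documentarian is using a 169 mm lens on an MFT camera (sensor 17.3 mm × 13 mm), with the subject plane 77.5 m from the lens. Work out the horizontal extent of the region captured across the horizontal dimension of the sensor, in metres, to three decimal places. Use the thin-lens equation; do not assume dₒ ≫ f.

dₒ: 77.5 m = 77500 mm.
Similar triangles through the lens centre give W/dₒ = w/dᵢ; with 1/f = 1/dₒ + 1/dᵢ this gives W = w·(dₒ − f)/f.
W = 17.3 mm × (77500 − 169) / 169 = 17.3 × 457.5799 ≈ 7916.132 mm = 7.91613 m.

7.916 m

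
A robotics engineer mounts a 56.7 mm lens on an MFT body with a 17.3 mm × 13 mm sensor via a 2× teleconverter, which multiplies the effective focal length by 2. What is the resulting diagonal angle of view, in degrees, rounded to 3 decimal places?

Effective focal length f = 56.7 × 2 = 113.4 mm.
Sensor diagonal = √(17.3² + 13²) = √468.2900 ≈ 21.6400 mm.
α = 2·arctan(21.640 / (2 × 113.4)) = 2·arctan(0.09541) ≈ 10.9007°.

10.901°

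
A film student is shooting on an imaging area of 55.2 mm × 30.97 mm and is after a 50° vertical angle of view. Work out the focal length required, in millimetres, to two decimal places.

33.21 mm

From α = 2·arctan(h/2f) we get f = h / (2·tan(α/2)).
With h = 30.97 mm and α/2 = 25°, tan(α/2) ≈ 0.46631, so f ≈ 30.97 / 0.93262 ≈ 33.2077 mm.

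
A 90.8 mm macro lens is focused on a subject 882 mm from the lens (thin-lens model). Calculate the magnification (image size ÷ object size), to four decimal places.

Thin lens: 1/f = 1/dₒ + 1/dᵢ → 1/dᵢ = 1/90.8 − 1/882 = 0.0098794 mm⁻¹, so dᵢ ≈ 101.2204 mm.
Magnification m = dᵢ/dₒ = 101.2204/882 ≈ 0.11476.

0.1148×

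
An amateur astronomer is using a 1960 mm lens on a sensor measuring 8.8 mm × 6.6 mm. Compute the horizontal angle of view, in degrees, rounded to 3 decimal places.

0.257°

Angle of view α = 2·arctan(w/2f) with w = 8.8 mm and f = 1960 mm.
w/2f = 0.00224; arctan(0.00224) ≈ 0.1286°, so α ≈ 0.2572°.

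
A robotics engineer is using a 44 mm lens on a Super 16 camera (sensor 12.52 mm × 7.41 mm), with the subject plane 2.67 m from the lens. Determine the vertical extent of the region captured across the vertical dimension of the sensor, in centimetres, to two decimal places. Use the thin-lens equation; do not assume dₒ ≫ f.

dₒ: 2.67 m = 2670 mm.
Similar triangles through the lens centre give W/dₒ = h/dᵢ; with 1/f = 1/dₒ + 1/dᵢ this gives W = h·(dₒ − f)/f.
W = 7.41 mm × (2670 − 44) / 44 = 7.41 × 59.6818 ≈ 442.242 mm = 44.2242 cm.

44.22 cm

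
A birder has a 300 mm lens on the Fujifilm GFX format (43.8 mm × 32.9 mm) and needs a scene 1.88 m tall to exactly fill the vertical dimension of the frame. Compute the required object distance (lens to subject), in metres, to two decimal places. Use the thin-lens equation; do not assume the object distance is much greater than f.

W: 1.88 m = 1880 mm.
Magnification m = h/W = dᵢ/dₒ; combined with 1/f = 1/dₒ + 1/dᵢ this gives dₒ = f·(1 + W/h).
dₒ = 300 mm × (1 + 1880/32.9) = 300 × 58.1429 ≈ 17442.857 mm = 17.4429 m.

17.44 m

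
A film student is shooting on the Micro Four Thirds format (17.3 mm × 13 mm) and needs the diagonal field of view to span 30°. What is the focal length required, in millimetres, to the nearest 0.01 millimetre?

Sensor diagonal = √(17.3² + 13²) = √468.2900 ≈ 21.6400 mm.
From α = 2·arctan(d/2f) we get f = d / (2·tan(α/2)).
With d = 21.6400 mm and α/2 = 15°, tan(α/2) ≈ 0.26795, so f ≈ 21.6400 / 0.53590 ≈ 40.3808 mm.

40.38 mm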